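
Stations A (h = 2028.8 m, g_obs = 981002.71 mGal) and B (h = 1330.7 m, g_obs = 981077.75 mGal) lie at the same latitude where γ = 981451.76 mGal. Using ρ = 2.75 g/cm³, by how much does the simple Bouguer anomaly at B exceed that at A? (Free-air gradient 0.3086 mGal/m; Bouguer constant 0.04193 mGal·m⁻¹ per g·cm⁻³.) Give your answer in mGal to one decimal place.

Δg_SB(A) = 981002.71 − 981451.76 + 0.3086×2028.8 − 0.04193×2.75×2028.8 = -56.90 mGal
Δg_SB(B) = 981077.75 − 981451.76 + 0.3086×1330.7 − 0.04193×2.75×1330.7 = -116.80 mGal
Difference = -116.80 − (-56.90) = -59.90 mGal

-59.9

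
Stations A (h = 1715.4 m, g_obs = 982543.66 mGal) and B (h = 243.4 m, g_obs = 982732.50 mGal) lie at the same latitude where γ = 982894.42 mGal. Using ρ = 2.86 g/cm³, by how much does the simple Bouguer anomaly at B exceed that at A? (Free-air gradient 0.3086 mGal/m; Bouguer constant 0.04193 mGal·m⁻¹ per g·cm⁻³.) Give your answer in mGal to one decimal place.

Δg_SB(A) = 982543.66 − 982894.42 + 0.3086×1715.4 − 0.04193×2.86×1715.4 = -27.10 mGal
Δg_SB(B) = 982732.50 − 982894.42 + 0.3086×243.4 − 0.04193×2.86×243.4 = -116.00 mGal
Difference = -116.00 − (-27.10) = -88.90 mGal

-88.9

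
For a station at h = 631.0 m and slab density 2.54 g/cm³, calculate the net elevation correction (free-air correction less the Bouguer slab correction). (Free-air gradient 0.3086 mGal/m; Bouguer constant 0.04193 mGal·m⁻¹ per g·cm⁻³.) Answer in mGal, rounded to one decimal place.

Combined gradient = 0.3086 − 0.04193 × 2.54 = 0.2020978 mGal/m
Combined elevation correction = 0.2020978 × 631.0 = 127.5 mGal

127.5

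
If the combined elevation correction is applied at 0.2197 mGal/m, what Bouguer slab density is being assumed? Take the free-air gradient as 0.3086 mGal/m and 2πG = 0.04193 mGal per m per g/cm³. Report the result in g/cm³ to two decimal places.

0.2197 = 0.3086 − 0.04193 × ρ
ρ = (0.3086 − 0.2197) / 0.04193 = 2.12 g/cm³

2.12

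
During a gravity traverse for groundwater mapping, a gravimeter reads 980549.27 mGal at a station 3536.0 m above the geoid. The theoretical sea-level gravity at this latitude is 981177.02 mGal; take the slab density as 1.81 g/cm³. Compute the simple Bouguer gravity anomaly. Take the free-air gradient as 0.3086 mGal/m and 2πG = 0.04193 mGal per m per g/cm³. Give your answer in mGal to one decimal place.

195.1

Free-air correction = 0.3086 × 3536.0 = 1091.21 mGal
Free-air anomaly = 980549.27 − 981177.02 + (1091.21) = 463.46 mGal
Bouguer slab correction = 0.04193 × 1.81 × 3536.0 = 268.36 mGal
Simple Bouguer anomaly = 463.46 − (268.36) = 195.10 mGal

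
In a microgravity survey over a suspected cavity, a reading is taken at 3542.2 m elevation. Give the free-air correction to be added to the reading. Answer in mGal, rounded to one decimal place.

1093.1

Free-air correction = 0.3086 × 3542.2 = 1093.1 mGal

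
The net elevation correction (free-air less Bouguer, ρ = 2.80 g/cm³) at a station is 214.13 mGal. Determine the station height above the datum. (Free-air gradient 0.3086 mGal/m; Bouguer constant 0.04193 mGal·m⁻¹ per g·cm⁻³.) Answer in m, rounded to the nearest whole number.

Combined gradient = 0.3086 − 0.04193 × 2.80 = 0.1911960 mGal/m
h = 214.13 / 0.1911960 = 1119.95 m

1120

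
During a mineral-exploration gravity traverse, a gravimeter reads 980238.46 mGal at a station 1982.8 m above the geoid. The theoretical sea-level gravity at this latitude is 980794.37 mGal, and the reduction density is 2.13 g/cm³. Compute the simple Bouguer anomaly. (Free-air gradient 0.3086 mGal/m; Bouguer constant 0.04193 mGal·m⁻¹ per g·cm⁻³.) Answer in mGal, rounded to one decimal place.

-121.1

Free-air correction = 0.3086 × 1982.8 = 611.89 mGal
Free-air anomaly = 980238.46 − 980794.37 + (611.89) = 55.98 mGal
Bouguer slab correction = 0.04193 × 2.13 × 1982.8 = 177.09 mGal
Simple Bouguer anomaly = 55.98 − (177.09) = -121.11 mGal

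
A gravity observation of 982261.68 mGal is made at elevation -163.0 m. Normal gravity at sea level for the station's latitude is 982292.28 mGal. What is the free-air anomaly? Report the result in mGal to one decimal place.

-80.9

Free-air correction = 0.3086 × -163.0 = -50.30 mGal
Free-air anomaly = 982261.68 − 982292.28 + (-50.30) = -80.90 mGal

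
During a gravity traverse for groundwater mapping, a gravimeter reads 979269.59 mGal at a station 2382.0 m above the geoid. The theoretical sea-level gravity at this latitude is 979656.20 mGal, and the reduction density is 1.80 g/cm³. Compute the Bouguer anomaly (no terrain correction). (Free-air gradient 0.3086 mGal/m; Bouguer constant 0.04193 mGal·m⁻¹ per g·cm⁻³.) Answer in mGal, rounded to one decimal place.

168.7

Free-air correction = 0.3086 × 2382.0 = 735.09 mGal
Free-air anomaly = 979269.59 − 979656.20 + (735.09) = 348.48 mGal
Bouguer slab correction = 0.04193 × 1.80 × 2382.0 = 179.78 mGal
Simple Bouguer anomaly = 348.48 − (179.78) = 168.70 mGal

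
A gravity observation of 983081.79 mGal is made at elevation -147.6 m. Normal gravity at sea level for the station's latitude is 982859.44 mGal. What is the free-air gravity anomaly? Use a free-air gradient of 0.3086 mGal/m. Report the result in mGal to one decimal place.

Free-air correction = 0.3086 × -147.6 = -45.55 mGal
Free-air anomaly = 983081.79 − 982859.44 + (-45.55) = 176.80 mGal

176.8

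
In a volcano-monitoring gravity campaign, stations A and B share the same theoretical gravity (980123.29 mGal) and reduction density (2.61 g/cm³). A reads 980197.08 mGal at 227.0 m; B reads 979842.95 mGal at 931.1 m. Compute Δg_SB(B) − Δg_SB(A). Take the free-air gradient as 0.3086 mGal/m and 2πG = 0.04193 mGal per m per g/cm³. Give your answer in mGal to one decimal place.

-213.9

Δg_SB(A) = 980197.08 − 980123.29 + 0.3086×227.0 − 0.04193×2.61×227.0 = 119.00 mGal
Δg_SB(B) = 979842.95 − 980123.29 + 0.3086×931.1 − 0.04193×2.61×931.1 = -94.90 mGal
Difference = -94.90 − (119.00) = -213.90 mGal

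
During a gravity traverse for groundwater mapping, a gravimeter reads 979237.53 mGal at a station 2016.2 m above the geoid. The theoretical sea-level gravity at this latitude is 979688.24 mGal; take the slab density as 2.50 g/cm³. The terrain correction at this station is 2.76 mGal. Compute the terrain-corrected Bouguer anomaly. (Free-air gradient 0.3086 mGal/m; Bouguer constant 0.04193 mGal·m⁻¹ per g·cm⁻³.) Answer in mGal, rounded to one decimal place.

-37.1

Free-air correction = 0.3086 × 2016.2 = 622.20 mGal
Free-air anomaly = 979237.53 − 979688.24 + (622.20) = 171.49 mGal
Bouguer slab correction = 0.04193 × 2.50 × 2016.2 = 211.35 mGal
Simple Bouguer anomaly = 171.49 − (211.35) = -39.86 mGal
Complete Bouguer anomaly = -39.86 + 2.76 = -37.10 mGal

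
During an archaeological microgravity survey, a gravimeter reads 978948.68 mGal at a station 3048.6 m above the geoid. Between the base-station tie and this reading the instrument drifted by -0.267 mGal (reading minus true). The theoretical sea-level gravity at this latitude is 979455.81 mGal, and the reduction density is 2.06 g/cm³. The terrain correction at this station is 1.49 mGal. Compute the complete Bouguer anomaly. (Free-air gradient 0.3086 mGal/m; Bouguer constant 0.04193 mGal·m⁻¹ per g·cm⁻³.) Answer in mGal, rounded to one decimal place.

172.1

Drift-corrected reading = 978948.68 − (-0.267) = 978948.947 mGal
Free-air correction = 0.3086 × 3048.6 = 940.80 mGal
Free-air anomaly = 978948.947 − 979455.81 + (940.80) = 433.937 mGal
Bouguer slab correction = 0.04193 × 2.06 × 3048.6 = 263.33 mGal
Simple Bouguer anomaly = 433.937 − (263.33) = 170.607 mGal
Complete Bouguer anomaly = 170.607 + 1.49 = 172.097 mGal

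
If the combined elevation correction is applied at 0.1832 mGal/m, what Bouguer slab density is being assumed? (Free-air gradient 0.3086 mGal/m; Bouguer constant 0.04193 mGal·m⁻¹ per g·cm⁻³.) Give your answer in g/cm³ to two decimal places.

0.1832 = 0.3086 − 0.04193 × ρ
ρ = (0.3086 − 0.1832) / 0.04193 = 2.99 g/cm³

2.99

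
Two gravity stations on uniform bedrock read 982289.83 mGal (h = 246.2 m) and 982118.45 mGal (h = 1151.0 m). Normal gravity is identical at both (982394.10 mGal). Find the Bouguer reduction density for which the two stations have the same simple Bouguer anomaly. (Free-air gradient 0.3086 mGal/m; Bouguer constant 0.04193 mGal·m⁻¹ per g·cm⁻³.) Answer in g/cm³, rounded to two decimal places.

Δg_obs = 982118.45 − 982289.83 = -171.38 mGal over Δh = 1151.0 − 246.2 = 904.8 m
Equal Bouguer anomalies ⇒ Δg_obs + (0.3086 − 0.04193ρ)·Δh = 0
0.3086 − 0.04193ρ = −Δg_obs/Δh = 0.18941
ρ = (0.3086 − 0.18941) / 0.04193 = 2.84 g/cm³

2.84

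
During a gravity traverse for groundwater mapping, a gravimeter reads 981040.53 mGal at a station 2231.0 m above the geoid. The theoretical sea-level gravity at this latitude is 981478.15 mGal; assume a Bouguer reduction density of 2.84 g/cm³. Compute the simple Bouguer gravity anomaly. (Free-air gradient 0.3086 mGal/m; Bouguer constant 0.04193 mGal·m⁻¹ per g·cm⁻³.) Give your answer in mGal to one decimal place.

Free-air correction = 0.3086 × 2231.0 = 688.49 mGal
Free-air anomaly = 981040.53 − 981478.15 + (688.49) = 250.87 mGal
Bouguer slab correction = 0.04193 × 2.84 × 2231.0 = 265.67 mGal
Simple Bouguer anomaly = 250.87 − (265.67) = -14.80 mGal

-14.8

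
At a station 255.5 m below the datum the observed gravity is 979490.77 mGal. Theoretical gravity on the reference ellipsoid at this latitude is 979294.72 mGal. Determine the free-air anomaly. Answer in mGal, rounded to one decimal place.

Free-air correction = 0.3086 × -255.5 = -78.85 mGal
Free-air anomaly = 979490.77 − 979294.72 + (-78.85) = 117.20 mGal

117.2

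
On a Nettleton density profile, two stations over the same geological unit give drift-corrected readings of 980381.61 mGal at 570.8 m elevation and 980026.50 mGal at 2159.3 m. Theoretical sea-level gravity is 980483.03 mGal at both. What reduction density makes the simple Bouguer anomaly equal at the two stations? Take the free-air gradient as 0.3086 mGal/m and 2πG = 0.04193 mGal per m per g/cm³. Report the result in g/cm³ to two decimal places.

2.03

Δg_obs = 980026.50 − 980381.61 = -355.11 mGal over Δh = 2159.3 − 570.8 = 1588.5 m
Equal Bouguer anomalies ⇒ Δg_obs + (0.3086 − 0.04193ρ)·Δh = 0
0.3086 − 0.04193ρ = −Δg_obs/Δh = 0.22355
ρ = (0.3086 − 0.22355) / 0.04193 = 2.03 g/cm³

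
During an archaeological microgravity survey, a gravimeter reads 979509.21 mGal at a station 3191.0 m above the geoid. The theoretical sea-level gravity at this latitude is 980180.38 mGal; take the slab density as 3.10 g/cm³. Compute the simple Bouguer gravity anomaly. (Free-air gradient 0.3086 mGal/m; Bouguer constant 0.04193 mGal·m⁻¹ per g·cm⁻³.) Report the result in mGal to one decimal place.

-101.2

Free-air correction = 0.3086 × 3191.0 = 984.74 mGal
Free-air anomaly = 979509.21 − 980180.38 + (984.74) = 313.57 mGal
Bouguer slab correction = 0.04193 × 3.10 × 3191.0 = 414.78 mGal
Simple Bouguer anomaly = 313.57 − (414.78) = -101.21 mGal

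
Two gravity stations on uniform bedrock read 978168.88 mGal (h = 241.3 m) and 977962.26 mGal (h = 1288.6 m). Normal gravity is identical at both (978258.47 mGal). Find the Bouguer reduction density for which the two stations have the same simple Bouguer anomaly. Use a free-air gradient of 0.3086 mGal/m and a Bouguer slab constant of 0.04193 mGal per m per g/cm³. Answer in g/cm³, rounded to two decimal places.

2.65

Δg_obs = 977962.26 − 978168.88 = -206.62 mGal over Δh = 1288.6 − 241.3 = 1047.3 m
Equal Bouguer anomalies ⇒ Δg_obs + (0.3086 − 0.04193ρ)·Δh = 0
0.3086 − 0.04193ρ = −Δg_obs/Δh = 0.19729
ρ = (0.3086 − 0.19729) / 0.04193 = 2.65 g/cm³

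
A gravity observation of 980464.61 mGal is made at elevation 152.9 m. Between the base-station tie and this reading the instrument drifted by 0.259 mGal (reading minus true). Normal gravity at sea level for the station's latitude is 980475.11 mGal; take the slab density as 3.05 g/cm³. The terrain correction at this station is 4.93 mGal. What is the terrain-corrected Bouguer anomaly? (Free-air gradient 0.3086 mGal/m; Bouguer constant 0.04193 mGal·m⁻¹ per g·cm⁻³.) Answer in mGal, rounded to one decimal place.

Drift-corrected reading = 980464.61 − (0.259) = 980464.351 mGal
Free-air correction = 0.3086 × 152.9 = 47.18 mGal
Free-air anomaly = 980464.351 − 980475.11 + (47.18) = 36.421 mGal
Bouguer slab correction = 0.04193 × 3.05 × 152.9 = 19.55 mGal
Simple Bouguer anomaly = 36.421 − (19.55) = 16.871 mGal
Complete Bouguer anomaly = 16.871 + 4.93 = 21.801 mGal

21.8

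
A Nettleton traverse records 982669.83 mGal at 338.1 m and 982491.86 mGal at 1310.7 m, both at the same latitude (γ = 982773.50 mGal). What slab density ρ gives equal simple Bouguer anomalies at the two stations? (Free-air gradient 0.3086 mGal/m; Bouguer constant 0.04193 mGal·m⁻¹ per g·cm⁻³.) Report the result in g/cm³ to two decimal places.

Δg_obs = 982491.86 − 982669.83 = -177.97 mGal over Δh = 1310.7 − 338.1 = 972.6 m
Equal Bouguer anomalies ⇒ Δg_obs + (0.3086 − 0.04193ρ)·Δh = 0
0.3086 − 0.04193ρ = −Δg_obs/Δh = 0.18298
ρ = (0.3086 − 0.18298) / 0.04193 = 3.00 g/cm³

3.00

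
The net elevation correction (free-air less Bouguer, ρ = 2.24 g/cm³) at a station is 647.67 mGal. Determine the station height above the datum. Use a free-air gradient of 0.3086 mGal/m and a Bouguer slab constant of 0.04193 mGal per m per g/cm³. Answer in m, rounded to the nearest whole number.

3017

Combined gradient = 0.3086 − 0.04193 × 2.24 = 0.2146768 mGal/m
h = 647.67 / 0.2146768 = 3016.95 m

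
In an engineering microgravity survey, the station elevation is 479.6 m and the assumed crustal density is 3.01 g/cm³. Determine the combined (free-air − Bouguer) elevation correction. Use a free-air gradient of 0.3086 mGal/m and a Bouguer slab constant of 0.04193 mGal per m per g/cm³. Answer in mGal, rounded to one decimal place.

87.5

Combined gradient = 0.3086 − 0.04193 × 3.01 = 0.1823907 mGal/m
Combined elevation correction = 0.1823907 × 479.6 = 87.5 mGal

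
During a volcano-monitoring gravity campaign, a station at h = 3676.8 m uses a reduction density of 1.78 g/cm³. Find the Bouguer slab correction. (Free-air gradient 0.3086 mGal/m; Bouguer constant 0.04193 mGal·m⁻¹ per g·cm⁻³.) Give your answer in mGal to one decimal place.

Bouguer slab correction = 0.04193 × 1.78 × 3676.8 = 274.4 mGal

274.4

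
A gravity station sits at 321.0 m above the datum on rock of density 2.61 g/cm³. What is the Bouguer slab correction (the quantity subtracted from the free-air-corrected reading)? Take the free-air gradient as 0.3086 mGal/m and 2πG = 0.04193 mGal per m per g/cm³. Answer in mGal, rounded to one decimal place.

Bouguer slab correction = 0.04193 × 2.61 × 321.0 = 35.1 mGal

35.1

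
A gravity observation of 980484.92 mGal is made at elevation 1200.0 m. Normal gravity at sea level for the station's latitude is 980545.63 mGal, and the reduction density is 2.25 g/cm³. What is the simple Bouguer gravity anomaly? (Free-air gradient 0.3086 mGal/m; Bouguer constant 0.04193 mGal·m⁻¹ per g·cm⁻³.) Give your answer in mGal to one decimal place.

Free-air correction = 0.3086 × 1200.0 = 370.32 mGal
Free-air anomaly = 980484.92 − 980545.63 + (370.32) = 309.61 mGal
Bouguer slab correction = 0.04193 × 2.25 × 1200.0 = 113.21 mGal
Simple Bouguer anomaly = 309.61 − (113.21) = 196.40 mGal

196.4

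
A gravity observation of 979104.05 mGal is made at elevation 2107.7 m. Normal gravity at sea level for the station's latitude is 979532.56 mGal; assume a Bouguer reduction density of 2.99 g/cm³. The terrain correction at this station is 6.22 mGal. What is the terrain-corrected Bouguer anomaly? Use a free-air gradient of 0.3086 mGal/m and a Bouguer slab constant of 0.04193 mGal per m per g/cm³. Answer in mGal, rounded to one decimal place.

-36.1

Free-air correction = 0.3086 × 2107.7 = 650.44 mGal
Free-air anomaly = 979104.05 − 979532.56 + (650.44) = 221.93 mGal
Bouguer slab correction = 0.04193 × 2.99 × 2107.7 = 264.24 mGal
Simple Bouguer anomaly = 221.93 − (264.24) = -42.31 mGal
Complete Bouguer anomaly = -42.31 + 6.22 = -36.09 mGal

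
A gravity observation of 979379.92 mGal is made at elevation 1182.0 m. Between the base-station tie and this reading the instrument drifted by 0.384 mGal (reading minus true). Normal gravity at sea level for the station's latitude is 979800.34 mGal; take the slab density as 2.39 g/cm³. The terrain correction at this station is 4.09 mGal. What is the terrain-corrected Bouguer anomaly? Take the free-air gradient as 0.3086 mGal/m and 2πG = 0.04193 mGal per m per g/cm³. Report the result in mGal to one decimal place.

-170.4

Drift-corrected reading = 979379.92 − (0.384) = 979379.536 mGal
Free-air correction = 0.3086 × 1182.0 = 364.77 mGal
Free-air anomaly = 979379.536 − 979800.34 + (364.77) = -56.034 mGal
Bouguer slab correction = 0.04193 × 2.39 × 1182.0 = 118.45 mGal
Simple Bouguer anomaly = -56.034 − (118.45) = -174.484 mGal
Complete Bouguer anomaly = -174.484 + 4.09 = -170.394 mGal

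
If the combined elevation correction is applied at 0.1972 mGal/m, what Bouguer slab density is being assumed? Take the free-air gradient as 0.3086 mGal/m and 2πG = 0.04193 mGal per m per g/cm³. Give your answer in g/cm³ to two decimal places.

2.66

0.1972 = 0.3086 − 0.04193 × ρ
ρ = (0.3086 − 0.1972) / 0.04193 = 2.66 g/cm³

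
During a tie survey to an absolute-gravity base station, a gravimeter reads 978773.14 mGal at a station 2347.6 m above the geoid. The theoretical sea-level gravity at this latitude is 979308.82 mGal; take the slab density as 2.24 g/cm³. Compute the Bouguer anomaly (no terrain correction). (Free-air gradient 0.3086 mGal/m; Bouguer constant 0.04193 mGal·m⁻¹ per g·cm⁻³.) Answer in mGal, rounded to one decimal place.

Free-air correction = 0.3086 × 2347.6 = 724.47 mGal
Free-air anomaly = 978773.14 − 979308.82 + (724.47) = 188.79 mGal
Bouguer slab correction = 0.04193 × 2.24 × 2347.6 = 220.49 mGal
Simple Bouguer anomaly = 188.79 − (220.49) = -31.70 mGal

-31.7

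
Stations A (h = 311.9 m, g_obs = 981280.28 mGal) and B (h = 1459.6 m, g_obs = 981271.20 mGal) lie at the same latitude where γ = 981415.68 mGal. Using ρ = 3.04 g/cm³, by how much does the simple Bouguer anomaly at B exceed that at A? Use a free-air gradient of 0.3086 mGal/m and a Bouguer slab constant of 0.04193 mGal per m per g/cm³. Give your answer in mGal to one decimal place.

Δg_SB(A) = 981280.28 − 981415.68 + 0.3086×311.9 − 0.04193×3.04×311.9 = -78.90 mGal
Δg_SB(B) = 981271.20 − 981415.68 + 0.3086×1459.6 − 0.04193×3.04×1459.6 = 119.90 mGal
Difference = 119.90 − (-78.90) = 198.80 mGal

198.8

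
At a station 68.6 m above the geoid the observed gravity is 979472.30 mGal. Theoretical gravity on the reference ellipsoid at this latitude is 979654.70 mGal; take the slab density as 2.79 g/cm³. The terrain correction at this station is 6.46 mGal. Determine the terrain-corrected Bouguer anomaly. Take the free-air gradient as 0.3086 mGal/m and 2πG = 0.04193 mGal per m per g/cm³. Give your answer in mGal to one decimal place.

Free-air correction = 0.3086 × 68.6 = 21.17 mGal
Free-air anomaly = 979472.30 − 979654.70 + (21.17) = -161.23 mGal
Bouguer slab correction = 0.04193 × 2.79 × 68.6 = 8.03 mGal
Simple Bouguer anomaly = -161.23 − (8.03) = -169.26 mGal
Complete Bouguer anomaly = -169.26 + 6.46 = -162.80 mGal

-162.8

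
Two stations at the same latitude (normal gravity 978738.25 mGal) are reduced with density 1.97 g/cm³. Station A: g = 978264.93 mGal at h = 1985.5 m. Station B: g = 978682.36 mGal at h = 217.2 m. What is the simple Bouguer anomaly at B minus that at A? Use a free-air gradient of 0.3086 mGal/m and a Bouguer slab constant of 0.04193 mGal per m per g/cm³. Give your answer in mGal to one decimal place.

Δg_SB(A) = 978264.93 − 978738.25 + 0.3086×1985.5 − 0.04193×1.97×1985.5 = -24.60 mGal
Δg_SB(B) = 978682.36 − 978738.25 + 0.3086×217.2 − 0.04193×1.97×217.2 = -6.80 mGal
Difference = -6.80 − (-24.60) = 17.80 mGal

17.8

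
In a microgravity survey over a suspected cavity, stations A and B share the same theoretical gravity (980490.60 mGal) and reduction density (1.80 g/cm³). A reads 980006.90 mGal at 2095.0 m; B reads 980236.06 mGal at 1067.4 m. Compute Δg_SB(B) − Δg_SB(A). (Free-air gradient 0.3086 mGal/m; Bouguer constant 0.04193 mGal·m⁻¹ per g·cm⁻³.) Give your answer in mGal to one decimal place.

Δg_SB(A) = 980006.90 − 980490.60 + 0.3086×2095.0 − 0.04193×1.80×2095.0 = 4.70 mGal
Δg_SB(B) = 980236.06 − 980490.60 + 0.3086×1067.4 − 0.04193×1.80×1067.4 = -5.70 mGal
Difference = -5.70 − (4.70) = -10.40 mGal

-10.4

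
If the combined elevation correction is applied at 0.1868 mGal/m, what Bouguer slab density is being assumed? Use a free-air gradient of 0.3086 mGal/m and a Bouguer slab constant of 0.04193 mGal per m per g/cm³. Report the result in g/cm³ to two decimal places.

2.90

0.1868 = 0.3086 − 0.04193 × ρ
ρ = (0.3086 − 0.1868) / 0.04193 = 2.90 g/cm³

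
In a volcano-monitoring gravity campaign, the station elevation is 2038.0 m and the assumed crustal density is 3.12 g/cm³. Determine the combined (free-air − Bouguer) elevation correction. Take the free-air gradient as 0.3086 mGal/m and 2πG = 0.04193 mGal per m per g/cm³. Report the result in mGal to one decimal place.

Combined gradient = 0.3086 − 0.04193 × 3.12 = 0.1777784 mGal/m
Combined elevation correction = 0.1777784 × 2038.0 = 362.3 mGal

362.3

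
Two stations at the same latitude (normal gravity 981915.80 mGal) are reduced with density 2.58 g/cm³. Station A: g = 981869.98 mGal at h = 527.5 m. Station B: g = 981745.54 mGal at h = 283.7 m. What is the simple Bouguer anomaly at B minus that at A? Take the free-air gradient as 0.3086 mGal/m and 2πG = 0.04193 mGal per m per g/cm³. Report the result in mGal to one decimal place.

Δg_SB(A) = 981869.98 − 981915.80 + 0.3086×527.5 − 0.04193×2.58×527.5 = 59.90 mGal
Δg_SB(B) = 981745.54 − 981915.80 + 0.3086×283.7 − 0.04193×2.58×283.7 = -113.40 mGal
Difference = -113.40 − (59.90) = -173.30 mGal

-173.3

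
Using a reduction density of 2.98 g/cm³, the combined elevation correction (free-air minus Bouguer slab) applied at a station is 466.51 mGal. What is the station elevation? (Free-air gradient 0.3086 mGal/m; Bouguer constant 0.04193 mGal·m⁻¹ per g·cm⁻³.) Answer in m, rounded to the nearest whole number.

Combined gradient = 0.3086 − 0.04193 × 2.98 = 0.1836486 mGal/m
h = 466.51 / 0.1836486 = 2540.23 m

2540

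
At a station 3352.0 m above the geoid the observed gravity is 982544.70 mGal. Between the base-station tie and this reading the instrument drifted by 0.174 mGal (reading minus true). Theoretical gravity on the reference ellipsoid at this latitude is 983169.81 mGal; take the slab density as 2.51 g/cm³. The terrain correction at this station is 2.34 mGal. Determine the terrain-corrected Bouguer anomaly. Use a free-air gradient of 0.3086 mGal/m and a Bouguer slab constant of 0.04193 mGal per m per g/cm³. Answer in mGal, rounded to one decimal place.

58.7

Drift-corrected reading = 982544.70 − (0.174) = 982544.526 mGal
Free-air correction = 0.3086 × 3352.0 = 1034.43 mGal
Free-air anomaly = 982544.526 − 983169.81 + (1034.43) = 409.146 mGal
Bouguer slab correction = 0.04193 × 2.51 × 3352.0 = 352.78 mGal
Simple Bouguer anomaly = 409.146 − (352.78) = 56.366 mGal
Complete Bouguer anomaly = 56.366 + 2.34 = 58.706 mGal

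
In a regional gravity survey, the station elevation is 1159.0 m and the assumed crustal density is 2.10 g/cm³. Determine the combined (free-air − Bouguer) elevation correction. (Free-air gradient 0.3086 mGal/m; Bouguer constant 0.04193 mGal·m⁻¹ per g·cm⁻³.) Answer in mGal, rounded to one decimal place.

255.6

Combined gradient = 0.3086 − 0.04193 × 2.10 = 0.2205470 mGal/m
Combined elevation correction = 0.2205470 × 1159.0 = 255.6 mGal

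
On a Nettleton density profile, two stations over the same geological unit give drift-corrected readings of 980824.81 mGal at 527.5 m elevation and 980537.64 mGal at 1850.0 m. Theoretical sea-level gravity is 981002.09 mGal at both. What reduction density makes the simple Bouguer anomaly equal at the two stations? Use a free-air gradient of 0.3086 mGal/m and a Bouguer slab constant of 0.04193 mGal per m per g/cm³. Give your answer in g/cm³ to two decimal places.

Δg_obs = 980537.64 − 980824.81 = -287.17 mGal over Δh = 1850.0 − 527.5 = 1322.5 m
Equal Bouguer anomalies ⇒ Δg_obs + (0.3086 − 0.04193ρ)·Δh = 0
0.3086 − 0.04193ρ = −Δg_obs/Δh = 0.21714
ρ = (0.3086 − 0.21714) / 0.04193 = 2.18 g/cm³

2.18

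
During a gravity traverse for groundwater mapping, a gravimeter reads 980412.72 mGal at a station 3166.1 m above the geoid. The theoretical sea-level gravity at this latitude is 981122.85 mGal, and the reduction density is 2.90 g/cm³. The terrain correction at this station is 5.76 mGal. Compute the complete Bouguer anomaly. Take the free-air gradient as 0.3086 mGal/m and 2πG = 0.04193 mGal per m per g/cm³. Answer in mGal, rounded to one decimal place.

Free-air correction = 0.3086 × 3166.1 = 977.06 mGal
Free-air anomaly = 980412.72 − 981122.85 + (977.06) = 266.93 mGal
Bouguer slab correction = 0.04193 × 2.90 × 3166.1 = 384.99 mGal
Simple Bouguer anomaly = 266.93 − (384.99) = -118.06 mGal
Complete Bouguer anomaly = -118.06 + 5.76 = -112.30 mGal

-112.3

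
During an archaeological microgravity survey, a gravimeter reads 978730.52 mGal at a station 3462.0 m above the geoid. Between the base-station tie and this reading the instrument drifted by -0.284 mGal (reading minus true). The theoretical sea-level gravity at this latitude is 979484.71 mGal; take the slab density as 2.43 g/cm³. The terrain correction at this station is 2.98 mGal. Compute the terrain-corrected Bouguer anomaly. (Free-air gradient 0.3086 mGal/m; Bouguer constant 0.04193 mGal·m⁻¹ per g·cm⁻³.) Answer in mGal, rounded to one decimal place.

Drift-corrected reading = 978730.52 − (-0.284) = 978730.804 mGal
Free-air correction = 0.3086 × 3462.0 = 1068.37 mGal
Free-air anomaly = 978730.804 − 979484.71 + (1068.37) = 314.464 mGal
Bouguer slab correction = 0.04193 × 2.43 × 3462.0 = 352.74 mGal
Simple Bouguer anomaly = 314.464 − (352.74) = -38.276 mGal
Complete Bouguer anomaly = -38.276 + 2.98 = -35.296 mGal

-35.3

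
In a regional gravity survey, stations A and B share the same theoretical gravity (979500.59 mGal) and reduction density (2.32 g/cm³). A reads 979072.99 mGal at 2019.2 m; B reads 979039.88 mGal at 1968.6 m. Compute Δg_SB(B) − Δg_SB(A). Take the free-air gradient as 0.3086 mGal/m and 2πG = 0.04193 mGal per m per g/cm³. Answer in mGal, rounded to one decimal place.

-43.8

Δg_SB(A) = 979072.99 − 979500.59 + 0.3086×2019.2 − 0.04193×2.32×2019.2 = -0.90 mGal
Δg_SB(B) = 979039.88 − 979500.59 + 0.3086×1968.6 − 0.04193×2.32×1968.6 = -44.70 mGal
Difference = -44.70 − (-0.90) = -43.80 mGal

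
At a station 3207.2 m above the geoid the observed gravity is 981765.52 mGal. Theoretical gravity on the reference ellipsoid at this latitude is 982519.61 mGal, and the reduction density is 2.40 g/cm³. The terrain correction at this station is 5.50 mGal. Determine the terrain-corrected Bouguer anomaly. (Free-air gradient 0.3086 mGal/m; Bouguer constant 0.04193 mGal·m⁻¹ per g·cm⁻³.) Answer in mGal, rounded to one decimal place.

-81.6

Free-air correction = 0.3086 × 3207.2 = 989.74 mGal
Free-air anomaly = 981765.52 − 982519.61 + (989.74) = 235.65 mGal
Bouguer slab correction = 0.04193 × 2.40 × 3207.2 = 322.75 mGal
Simple Bouguer anomaly = 235.65 − (322.75) = -87.10 mGal
Complete Bouguer anomaly = -87.10 + 5.50 = -81.60 mGal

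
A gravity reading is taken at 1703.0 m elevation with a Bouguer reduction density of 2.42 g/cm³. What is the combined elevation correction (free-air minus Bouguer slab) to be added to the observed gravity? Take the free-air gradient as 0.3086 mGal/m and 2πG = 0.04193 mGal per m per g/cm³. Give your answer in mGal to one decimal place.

Combined gradient = 0.3086 − 0.04193 × 2.42 = 0.2071294 mGal/m
Combined elevation correction = 0.2071294 × 1703.0 = 352.7 mGal

352.7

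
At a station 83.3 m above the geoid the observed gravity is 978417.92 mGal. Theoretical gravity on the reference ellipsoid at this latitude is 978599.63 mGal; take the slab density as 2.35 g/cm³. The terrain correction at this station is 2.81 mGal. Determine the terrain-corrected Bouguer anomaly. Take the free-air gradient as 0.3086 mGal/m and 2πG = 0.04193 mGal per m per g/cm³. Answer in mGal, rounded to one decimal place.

-161.4

Free-air correction = 0.3086 × 83.3 = 25.71 mGal
Free-air anomaly = 978417.92 − 978599.63 + (25.71) = -156.00 mGal
Bouguer slab correction = 0.04193 × 2.35 × 83.3 = 8.21 mGal
Simple Bouguer anomaly = -156.00 − (8.21) = -164.21 mGal
Complete Bouguer anomaly = -164.21 + 2.81 = -161.40 mGal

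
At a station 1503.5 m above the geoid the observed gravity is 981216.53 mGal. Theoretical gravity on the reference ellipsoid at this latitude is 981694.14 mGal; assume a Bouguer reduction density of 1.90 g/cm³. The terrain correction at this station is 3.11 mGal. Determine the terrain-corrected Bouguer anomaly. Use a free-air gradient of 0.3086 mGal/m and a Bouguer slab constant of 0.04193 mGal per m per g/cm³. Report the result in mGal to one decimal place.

-130.3

Free-air correction = 0.3086 × 1503.5 = 463.98 mGal
Free-air anomaly = 981216.53 − 981694.14 + (463.98) = -13.63 mGal
Bouguer slab correction = 0.04193 × 1.90 × 1503.5 = 119.78 mGal
Simple Bouguer anomaly = -13.63 − (119.78) = -133.41 mGal
Complete Bouguer anomaly = -133.41 + 3.11 = -130.30 mGal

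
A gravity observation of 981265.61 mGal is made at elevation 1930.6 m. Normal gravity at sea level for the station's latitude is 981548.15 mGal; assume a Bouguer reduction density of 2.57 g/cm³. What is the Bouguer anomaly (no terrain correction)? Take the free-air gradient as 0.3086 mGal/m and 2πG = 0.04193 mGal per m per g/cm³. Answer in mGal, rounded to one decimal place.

Free-air correction = 0.3086 × 1930.6 = 595.78 mGal
Free-air anomaly = 981265.61 − 981548.15 + (595.78) = 313.24 mGal
Bouguer slab correction = 0.04193 × 2.57 × 1930.6 = 208.04 mGal
Simple Bouguer anomaly = 313.24 − (208.04) = 105.20 mGal

105.2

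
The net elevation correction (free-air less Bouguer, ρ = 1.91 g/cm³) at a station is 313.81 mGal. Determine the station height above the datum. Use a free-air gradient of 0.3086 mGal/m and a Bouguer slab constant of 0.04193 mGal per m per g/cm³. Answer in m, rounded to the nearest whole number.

Combined gradient = 0.3086 − 0.04193 × 1.91 = 0.2285137 mGal/m
h = 313.81 / 0.2285137 = 1373.27 m

1373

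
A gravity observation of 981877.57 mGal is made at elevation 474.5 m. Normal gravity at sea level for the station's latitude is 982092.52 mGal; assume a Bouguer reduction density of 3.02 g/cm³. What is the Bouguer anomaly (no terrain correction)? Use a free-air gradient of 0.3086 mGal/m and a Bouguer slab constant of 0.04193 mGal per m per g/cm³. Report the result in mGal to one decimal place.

Free-air correction = 0.3086 × 474.5 = 146.43 mGal
Free-air anomaly = 981877.57 − 982092.52 + (146.43) = -68.52 mGal
Bouguer slab correction = 0.04193 × 3.02 × 474.5 = 60.09 mGal
Simple Bouguer anomaly = -68.52 − (60.09) = -128.61 mGal

-128.6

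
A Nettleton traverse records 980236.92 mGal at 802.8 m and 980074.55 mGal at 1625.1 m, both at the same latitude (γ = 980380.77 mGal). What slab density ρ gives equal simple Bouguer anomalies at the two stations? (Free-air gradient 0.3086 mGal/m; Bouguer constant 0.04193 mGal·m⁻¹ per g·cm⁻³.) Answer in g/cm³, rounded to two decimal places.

2.65

Δg_obs = 980074.55 − 980236.92 = -162.37 mGal over Δh = 1625.1 − 802.8 = 822.3 m
Equal Bouguer anomalies ⇒ Δg_obs + (0.3086 − 0.04193ρ)·Δh = 0
0.3086 − 0.04193ρ = −Δg_obs/Δh = 0.19746
ρ = (0.3086 − 0.19746) / 0.04193 = 2.65 g/cm³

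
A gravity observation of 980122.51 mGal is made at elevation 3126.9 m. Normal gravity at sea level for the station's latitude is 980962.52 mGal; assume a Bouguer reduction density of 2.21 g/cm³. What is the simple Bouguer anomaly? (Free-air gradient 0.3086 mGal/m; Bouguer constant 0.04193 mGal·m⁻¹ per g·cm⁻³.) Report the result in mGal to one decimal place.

-164.8

Free-air correction = 0.3086 × 3126.9 = 964.96 mGal
Free-air anomaly = 980122.51 − 980962.52 + (964.96) = 124.95 mGal
Bouguer slab correction = 0.04193 × 2.21 × 3126.9 = 289.76 mGal
Simple Bouguer anomaly = 124.95 − (289.76) = -164.81 mGal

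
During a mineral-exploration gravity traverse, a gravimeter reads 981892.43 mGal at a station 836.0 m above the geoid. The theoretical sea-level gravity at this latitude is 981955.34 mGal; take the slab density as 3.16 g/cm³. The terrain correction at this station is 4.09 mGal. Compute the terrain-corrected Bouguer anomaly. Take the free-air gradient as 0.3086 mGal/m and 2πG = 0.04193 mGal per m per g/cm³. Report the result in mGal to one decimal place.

Free-air correction = 0.3086 × 836.0 = 257.99 mGal
Free-air anomaly = 981892.43 − 981955.34 + (257.99) = 195.08 mGal
Bouguer slab correction = 0.04193 × 3.16 × 836.0 = 110.77 mGal
Simple Bouguer anomaly = 195.08 − (110.77) = 84.31 mGal
Complete Bouguer anomaly = 84.31 + 4.09 = 88.40 mGal

88.4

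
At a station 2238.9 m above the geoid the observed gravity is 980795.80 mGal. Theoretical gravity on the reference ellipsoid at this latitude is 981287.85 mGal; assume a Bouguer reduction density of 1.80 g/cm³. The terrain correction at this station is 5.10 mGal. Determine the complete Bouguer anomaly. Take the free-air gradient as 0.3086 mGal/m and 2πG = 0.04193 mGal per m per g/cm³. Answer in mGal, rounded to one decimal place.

35.0

Free-air correction = 0.3086 × 2238.9 = 690.92 mGal
Free-air anomaly = 980795.80 − 981287.85 + (690.92) = 198.87 mGal
Bouguer slab correction = 0.04193 × 1.80 × 2238.9 = 168.98 mGal
Simple Bouguer anomaly = 198.87 − (168.98) = 29.89 mGal
Complete Bouguer anomaly = 29.89 + 5.10 = 34.99 mGal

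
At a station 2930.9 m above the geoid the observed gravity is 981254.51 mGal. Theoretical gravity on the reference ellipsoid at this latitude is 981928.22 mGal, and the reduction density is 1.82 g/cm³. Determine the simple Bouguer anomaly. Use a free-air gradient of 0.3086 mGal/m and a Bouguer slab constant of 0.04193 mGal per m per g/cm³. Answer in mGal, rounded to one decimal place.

7.1

Free-air correction = 0.3086 × 2930.9 = 904.48 mGal
Free-air anomaly = 981254.51 − 981928.22 + (904.48) = 230.77 mGal
Bouguer slab correction = 0.04193 × 1.82 × 2930.9 = 223.66 mGal
Simple Bouguer anomaly = 230.77 − (223.66) = 7.11 mGal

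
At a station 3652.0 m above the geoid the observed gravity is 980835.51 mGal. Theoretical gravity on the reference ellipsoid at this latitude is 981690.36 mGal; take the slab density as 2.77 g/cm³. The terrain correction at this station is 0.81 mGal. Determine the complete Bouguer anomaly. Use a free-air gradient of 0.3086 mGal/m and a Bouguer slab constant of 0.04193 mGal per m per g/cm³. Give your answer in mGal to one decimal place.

-151.2

Free-air correction = 0.3086 × 3652.0 = 1127.01 mGal
Free-air anomaly = 980835.51 − 981690.36 + (1127.01) = 272.16 mGal
Bouguer slab correction = 0.04193 × 2.77 × 3652.0 = 424.17 mGal
Simple Bouguer anomaly = 272.16 − (424.17) = -152.01 mGal
Complete Bouguer anomaly = -152.01 + 0.81 = -151.20 mGal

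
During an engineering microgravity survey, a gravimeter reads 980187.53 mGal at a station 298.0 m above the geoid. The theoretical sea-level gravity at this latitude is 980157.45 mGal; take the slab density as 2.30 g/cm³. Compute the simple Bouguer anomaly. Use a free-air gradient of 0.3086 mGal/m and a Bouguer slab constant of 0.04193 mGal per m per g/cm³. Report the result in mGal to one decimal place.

Free-air correction = 0.3086 × 298.0 = 91.96 mGal
Free-air anomaly = 980187.53 − 980157.45 + (91.96) = 122.04 mGal
Bouguer slab correction = 0.04193 × 2.30 × 298.0 = 28.74 mGal
Simple Bouguer anomaly = 122.04 − (28.74) = 93.30 mGal

93.3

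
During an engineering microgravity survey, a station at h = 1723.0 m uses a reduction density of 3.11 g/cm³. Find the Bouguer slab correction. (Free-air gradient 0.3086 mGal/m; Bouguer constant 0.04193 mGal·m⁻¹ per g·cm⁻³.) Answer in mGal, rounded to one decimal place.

224.7

Bouguer slab correction = 0.04193 × 3.11 × 1723.0 = 224.7 mGal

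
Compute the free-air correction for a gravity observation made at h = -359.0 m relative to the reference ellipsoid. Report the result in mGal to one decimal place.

Free-air correction = 0.3086 × -359.0 = -110.8 mGal

-110.8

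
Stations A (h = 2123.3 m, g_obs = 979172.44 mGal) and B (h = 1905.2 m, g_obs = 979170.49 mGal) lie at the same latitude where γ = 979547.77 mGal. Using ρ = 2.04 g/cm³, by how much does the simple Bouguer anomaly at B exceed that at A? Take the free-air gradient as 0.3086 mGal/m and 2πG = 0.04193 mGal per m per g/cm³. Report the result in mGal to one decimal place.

-50.6

Δg_SB(A) = 979172.44 − 979547.77 + 0.3086×2123.3 − 0.04193×2.04×2123.3 = 98.30 mGal
Δg_SB(B) = 979170.49 − 979547.77 + 0.3086×1905.2 − 0.04193×2.04×1905.2 = 47.70 mGal
Difference = 47.70 − (98.30) = -50.60 mGal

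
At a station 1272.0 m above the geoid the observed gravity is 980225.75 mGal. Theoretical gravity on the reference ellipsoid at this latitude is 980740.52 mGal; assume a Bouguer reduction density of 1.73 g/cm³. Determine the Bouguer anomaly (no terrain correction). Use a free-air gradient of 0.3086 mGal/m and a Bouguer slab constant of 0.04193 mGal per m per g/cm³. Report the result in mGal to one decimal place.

-214.5

Free-air correction = 0.3086 × 1272.0 = 392.54 mGal
Free-air anomaly = 980225.75 − 980740.52 + (392.54) = -122.23 mGal
Bouguer slab correction = 0.04193 × 1.73 × 1272.0 = 92.27 mGal
Simple Bouguer anomaly = -122.23 − (92.27) = -214.50 mGal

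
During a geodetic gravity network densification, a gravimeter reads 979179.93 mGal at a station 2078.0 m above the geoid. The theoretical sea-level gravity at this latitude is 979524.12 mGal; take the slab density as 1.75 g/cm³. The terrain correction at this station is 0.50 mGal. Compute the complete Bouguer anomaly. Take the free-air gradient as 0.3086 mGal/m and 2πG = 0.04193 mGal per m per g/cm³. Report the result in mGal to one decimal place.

145.1

Free-air correction = 0.3086 × 2078.0 = 641.27 mGal
Free-air anomaly = 979179.93 − 979524.12 + (641.27) = 297.08 mGal
Bouguer slab correction = 0.04193 × 1.75 × 2078.0 = 152.48 mGal
Simple Bouguer anomaly = 297.08 − (152.48) = 144.60 mGal
Complete Bouguer anomaly = 144.60 + 0.50 = 145.10 mGal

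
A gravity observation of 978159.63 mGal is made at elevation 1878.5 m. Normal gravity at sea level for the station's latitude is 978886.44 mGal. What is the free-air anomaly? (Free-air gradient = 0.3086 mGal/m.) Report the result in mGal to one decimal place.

-147.1

Free-air correction = 0.3086 × 1878.5 = 579.71 mGal
Free-air anomaly = 978159.63 − 978886.44 + (579.71) = -147.10 mGal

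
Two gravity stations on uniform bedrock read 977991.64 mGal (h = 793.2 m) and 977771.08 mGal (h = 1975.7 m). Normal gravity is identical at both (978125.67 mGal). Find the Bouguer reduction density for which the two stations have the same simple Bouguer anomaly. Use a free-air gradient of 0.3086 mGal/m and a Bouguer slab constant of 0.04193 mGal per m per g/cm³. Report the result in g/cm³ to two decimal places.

Δg_obs = 977771.08 − 977991.64 = -220.56 mGal over Δh = 1975.7 − 793.2 = 1182.5 m
Equal Bouguer anomalies ⇒ Δg_obs + (0.3086 − 0.04193ρ)·Δh = 0
0.3086 − 0.04193ρ = −Δg_obs/Δh = 0.18652
ρ = (0.3086 − 0.18652) / 0.04193 = 2.91 g/cm³

2.91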